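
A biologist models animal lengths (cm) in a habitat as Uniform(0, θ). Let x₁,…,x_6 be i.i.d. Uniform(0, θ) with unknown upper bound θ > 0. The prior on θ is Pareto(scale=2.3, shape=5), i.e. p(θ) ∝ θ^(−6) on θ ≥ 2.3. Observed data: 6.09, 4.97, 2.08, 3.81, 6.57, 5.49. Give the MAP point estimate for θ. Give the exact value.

θ̂_MAP = 6.57

The Uniform(0, θ) likelihood is θ^(−n) for θ ≥ max(xᵢ), zero otherwise. Here max(xᵢ) = 6.57.
Posterior ∝ θ^(−6) · θ^(−6) = θ^(−12) on θ ≥ max(2.3, 6.57) = 6.57.
This density is strictly decreasing in θ, so the posterior mode lies at the lower boundary of the support.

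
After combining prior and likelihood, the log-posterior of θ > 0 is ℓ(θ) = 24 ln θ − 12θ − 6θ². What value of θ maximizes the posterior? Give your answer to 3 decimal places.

ℓ'(θ) = 24/θ − 12 − 12θ. Setting this to zero and multiplying by θ: 12θ² + 12θ − 24 = 0.
θ = (−12 + √(12² + 4·12·24)) / (2·12) = (−12 + √1296) / 24 = (−12 + 36)/24 = 1.
ℓ''(θ) = −24/θ² − 12 < 0, confirming a maximum.

θ̂_MAP = 1.000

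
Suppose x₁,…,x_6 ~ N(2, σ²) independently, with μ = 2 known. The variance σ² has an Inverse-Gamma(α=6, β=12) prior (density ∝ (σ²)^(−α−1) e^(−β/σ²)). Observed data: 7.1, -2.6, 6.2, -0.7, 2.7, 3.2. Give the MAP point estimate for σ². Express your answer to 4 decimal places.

σ̂²_MAP = 4.9015

Sum of squared deviations about the known mean: SS = (7.1−2)² + (-2.6−2)² + (6.2−2)² + (-0.7−2)² + (2.7−2)² + (3.2−2)² = 74.03.
The Normal likelihood contributes (σ²)^(−n/2) exp(−SS/(2σ²)), so the posterior is Inverse-Gamma(α + n/2, β + SS/2) = Inverse-Gamma(9, 49.015).
The mode of Inverse-Gamma(a, b) is b/(a+1) = 49.015/10 ≈ 4.9015.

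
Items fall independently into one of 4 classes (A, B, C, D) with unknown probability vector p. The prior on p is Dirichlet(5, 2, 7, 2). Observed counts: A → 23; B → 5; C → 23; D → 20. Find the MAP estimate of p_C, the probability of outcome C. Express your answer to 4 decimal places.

The posterior is Dirichlet(αᵢ + nᵢ) = Dirichlet(28, 7, 30, 22).
For a Dirichlet(a₁,…,a_K) with all aᵢ > 1, the mode has j-th component (aⱼ − 1)/(Σaᵢ − K).
Here Σaᵢ = 87 and K = 4, so p_C = (30 − 1)/(87 − 4) = 29/83 ≈ 0.3494.

MAP estimate of p_C = 0.3494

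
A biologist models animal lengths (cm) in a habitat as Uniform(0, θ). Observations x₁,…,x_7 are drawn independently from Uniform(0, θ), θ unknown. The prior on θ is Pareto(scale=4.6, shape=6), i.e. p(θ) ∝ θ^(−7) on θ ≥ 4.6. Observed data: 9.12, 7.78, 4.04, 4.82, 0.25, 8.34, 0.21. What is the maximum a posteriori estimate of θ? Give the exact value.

θ̂_MAP = 9.12

The Uniform(0, θ) likelihood is θ^(−n) for θ ≥ max(xᵢ), zero otherwise. Here max(xᵢ) = 9.12.
Posterior ∝ θ^(−7) · θ^(−7) = θ^(−14) on θ ≥ max(4.6, 9.12) = 9.12.
This density is strictly decreasing in θ, so the posterior mode lies at the lower boundary of the support.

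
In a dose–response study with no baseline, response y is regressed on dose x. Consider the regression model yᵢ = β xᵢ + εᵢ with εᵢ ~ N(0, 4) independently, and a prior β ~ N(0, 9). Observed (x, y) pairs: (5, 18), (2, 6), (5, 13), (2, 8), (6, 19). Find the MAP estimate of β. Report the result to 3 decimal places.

log p(β | y) = −Σ(yᵢ − βxᵢ)²/(2·4) − β²/(2·9) + const.
Setting the derivative to zero: Σxᵢ(yᵢ − βxᵢ)/4 − β/9 = 0, so β = Σxᵢyᵢ / (Σxᵢ² + σ²/τ²).
Σxᵢyᵢ = 5·18 + 2·6 + 5·13 + 2·8 + 6·19 = 297; Σxᵢ² = 94; σ²/τ² = 4/9.
β̂_MAP = 297 / (94 + 4/9) = 297/(850/9) = 2673/850 ≈ 3.145.

β̂_MAP = 3.145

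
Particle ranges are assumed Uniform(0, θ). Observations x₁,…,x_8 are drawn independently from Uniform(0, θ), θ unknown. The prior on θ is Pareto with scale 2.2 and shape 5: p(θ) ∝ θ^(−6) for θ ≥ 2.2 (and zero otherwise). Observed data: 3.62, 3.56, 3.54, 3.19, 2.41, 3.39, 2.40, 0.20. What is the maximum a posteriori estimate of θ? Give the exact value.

The Uniform(0, θ) likelihood is θ^(−n) for θ ≥ max(xᵢ), zero otherwise. Here max(xᵢ) = 3.62.
Posterior ∝ θ^(−6) · θ^(−8) = θ^(−14) on θ ≥ max(2.2, 3.62) = 3.62.
This density is strictly decreasing in θ, so the posterior mode lies at the lower boundary of the support.

θ̂_MAP = 3.62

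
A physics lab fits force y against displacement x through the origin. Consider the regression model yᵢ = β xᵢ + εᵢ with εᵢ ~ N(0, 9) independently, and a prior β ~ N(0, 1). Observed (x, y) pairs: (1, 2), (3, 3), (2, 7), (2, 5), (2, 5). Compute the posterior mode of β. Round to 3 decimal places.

β̂_MAP = 1.452

log p(β | y) = −Σ(yᵢ − βxᵢ)²/(2·9) − β²/(2·1) + const.
Setting the derivative to zero: Σxᵢ(yᵢ − βxᵢ)/9 − β/1 = 0, so β = Σxᵢyᵢ / (Σxᵢ² + σ²/τ²).
Σxᵢyᵢ = 1·2 + 3·3 + 2·7 + 2·5 + 2·5 = 45; Σxᵢ² = 22; σ²/τ² = 9.
β̂_MAP = 45 / (22 + 9) = 45/31 ≈ 1.452.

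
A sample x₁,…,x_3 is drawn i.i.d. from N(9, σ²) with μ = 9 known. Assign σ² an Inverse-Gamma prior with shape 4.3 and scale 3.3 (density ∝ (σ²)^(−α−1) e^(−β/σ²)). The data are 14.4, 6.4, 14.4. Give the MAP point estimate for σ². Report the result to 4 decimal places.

Sum of squared deviations about the known mean: SS = (14.4−9)² + (6.4−9)² + (14.4−9)² = 65.08.
The Normal likelihood contributes (σ²)^(−n/2) exp(−SS/(2σ²)), so the posterior is Inverse-Gamma(α + n/2, β + SS/2) = Inverse-Gamma(5.8, 35.84).
The mode of Inverse-Gamma(a, b) is b/(a+1) = 35.84/6.8 ≈ 5.2706.

σ̂²_MAP = 5.2706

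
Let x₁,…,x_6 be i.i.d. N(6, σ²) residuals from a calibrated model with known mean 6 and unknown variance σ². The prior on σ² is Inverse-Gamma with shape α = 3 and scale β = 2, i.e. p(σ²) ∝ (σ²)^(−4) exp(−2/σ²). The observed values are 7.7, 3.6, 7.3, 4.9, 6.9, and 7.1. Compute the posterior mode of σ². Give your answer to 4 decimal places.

σ̂²_MAP = 1.2550

Sum of squared deviations about the known mean: SS = (7.7−6)² + (3.6−6)² + (7.3−6)² + (4.9−6)² + (6.9−6)² + (7.1−6)² = 13.57.
The Normal likelihood contributes (σ²)^(−n/2) exp(−SS/(2σ²)), so the posterior is Inverse-Gamma(α + n/2, β + SS/2) = Inverse-Gamma(6, 8.785).
The mode of Inverse-Gamma(a, b) is b/(a+1) = 8.785/7 ≈ 1.2550.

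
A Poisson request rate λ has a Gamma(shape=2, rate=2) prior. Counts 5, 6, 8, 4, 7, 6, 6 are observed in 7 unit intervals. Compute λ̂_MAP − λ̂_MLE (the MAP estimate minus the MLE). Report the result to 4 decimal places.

Σxᵢ = 42. Posterior is Gamma(44, 9); MAP = (44−1)/9 = 43/9 ≈ 4.77778.
MLE = x̄ = 42/7 ≈ 6.00000.
Difference = 43/9 − 42/7 = -11/9 ≈ -1.2222.

MAP − MLE = -1.2222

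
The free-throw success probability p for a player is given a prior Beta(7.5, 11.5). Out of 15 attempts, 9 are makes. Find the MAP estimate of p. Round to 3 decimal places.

Prior: Beta(7.5, 11.5).
Data: 9 successes in 15 trials. The binomial likelihood contributes p^9(1−p)^6, so the posterior is Beta(7.5+9, 11.5+6) = Beta(16.5, 17.5).
For Beta(a, b) with a, b > 1 the mode is (a−1)/(a+b−2) = 15.5/32 ≈ 0.484.

p̂_MAP = 0.484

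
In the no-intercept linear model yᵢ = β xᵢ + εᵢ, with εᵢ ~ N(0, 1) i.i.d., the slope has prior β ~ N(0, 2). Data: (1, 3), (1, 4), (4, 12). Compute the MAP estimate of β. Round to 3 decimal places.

log p(β | y) = −Σ(yᵢ − βxᵢ)²/(2·1) − β²/(2·2) + const.
Setting the derivative to zero: Σxᵢ(yᵢ − βxᵢ)/1 − β/2 = 0, so β = Σxᵢyᵢ / (Σxᵢ² + σ²/τ²).
Σxᵢyᵢ = 1·3 + 1·4 + 4·12 = 55; Σxᵢ² = 18; σ²/τ² = 0.5.
β̂_MAP = 55 / (18 + 0.5) = 55/18.5 ≈ 2.973.

β̂_MAP = 2.973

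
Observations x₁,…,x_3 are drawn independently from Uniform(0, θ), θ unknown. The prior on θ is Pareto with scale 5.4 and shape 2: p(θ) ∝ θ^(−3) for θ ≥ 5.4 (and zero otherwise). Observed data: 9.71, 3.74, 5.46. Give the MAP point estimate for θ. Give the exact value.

θ̂_MAP = 9.71

The Uniform(0, θ) likelihood is θ^(−n) for θ ≥ max(xᵢ), zero otherwise. Here max(xᵢ) = 9.71.
Posterior ∝ θ^(−3) · θ^(−3) = θ^(−6) on θ ≥ max(5.4, 9.71) = 9.71.
This density is strictly decreasing in θ, so the posterior mode lies at the lower boundary of the support.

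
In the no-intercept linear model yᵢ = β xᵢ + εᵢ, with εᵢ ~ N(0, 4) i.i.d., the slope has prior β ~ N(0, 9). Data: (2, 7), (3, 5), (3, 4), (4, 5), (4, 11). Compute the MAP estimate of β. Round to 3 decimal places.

log p(β | y) = −Σ(yᵢ − βxᵢ)²/(2·4) − β²/(2·9) + const.
Setting the derivative to zero: Σxᵢ(yᵢ − βxᵢ)/4 − β/9 = 0, so β = Σxᵢyᵢ / (Σxᵢ² + σ²/τ²).
Σxᵢyᵢ = 2·7 + 3·5 + 3·4 + 4·5 + 4·11 = 105; Σxᵢ² = 54; σ²/τ² = 4/9.
β̂_MAP = 105 / (54 + 4/9) = 105/(490/9) = 27/14 ≈ 1.929.

β̂_MAP = 1.929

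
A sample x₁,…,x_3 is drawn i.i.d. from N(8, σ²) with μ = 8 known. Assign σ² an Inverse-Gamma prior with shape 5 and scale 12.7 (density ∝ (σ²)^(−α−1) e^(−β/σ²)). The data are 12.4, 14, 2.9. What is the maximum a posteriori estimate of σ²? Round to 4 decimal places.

σ̂²_MAP = 7.1180

Sum of squared deviations about the known mean: SS = (12.4−8)² + (14−8)² + (2.9−8)² = 81.37.
The Normal likelihood contributes (σ²)^(−n/2) exp(−SS/(2σ²)), so the posterior is Inverse-Gamma(α + n/2, β + SS/2) = Inverse-Gamma(6.5, 53.385).
The mode of Inverse-Gamma(a, b) is b/(a+1) = 53.385/7.5 ≈ 7.1180.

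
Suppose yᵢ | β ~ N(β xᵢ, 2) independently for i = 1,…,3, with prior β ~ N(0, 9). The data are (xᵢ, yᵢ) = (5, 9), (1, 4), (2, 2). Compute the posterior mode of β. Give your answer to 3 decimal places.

β̂_MAP = 1.754

log p(β | y) = −Σ(yᵢ − βxᵢ)²/(2·2) − β²/(2·9) + const.
Setting the derivative to zero: Σxᵢ(yᵢ − βxᵢ)/2 − β/9 = 0, so β = Σxᵢyᵢ / (Σxᵢ² + σ²/τ²).
Σxᵢyᵢ = 5·9 + 1·4 + 2·2 = 53; Σxᵢ² = 30; σ²/τ² = 2/9.
β̂_MAP = 53 / (30 + 2/9) = 53/(272/9) = 477/272 ≈ 1.754.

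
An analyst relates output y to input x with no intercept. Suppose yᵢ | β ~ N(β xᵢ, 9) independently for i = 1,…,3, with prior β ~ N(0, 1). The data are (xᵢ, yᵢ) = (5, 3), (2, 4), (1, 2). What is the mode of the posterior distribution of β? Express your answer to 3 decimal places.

β̂_MAP = 0.641

log p(β | y) = −Σ(yᵢ − βxᵢ)²/(2·9) − β²/(2·1) + const.
Setting the derivative to zero: Σxᵢ(yᵢ − βxᵢ)/9 − β/1 = 0, so β = Σxᵢyᵢ / (Σxᵢ² + σ²/τ²).
Σxᵢyᵢ = 5·3 + 2·4 + 1·2 = 25; Σxᵢ² = 30; σ²/τ² = 9.
β̂_MAP = 25 / (30 + 9) = 25/39 ≈ 0.641.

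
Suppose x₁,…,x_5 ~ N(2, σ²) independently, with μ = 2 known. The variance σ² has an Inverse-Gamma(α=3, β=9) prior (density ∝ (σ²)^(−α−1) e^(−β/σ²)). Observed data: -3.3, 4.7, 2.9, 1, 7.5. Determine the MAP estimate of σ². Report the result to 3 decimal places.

σ̂²_MAP = 6.572

Sum of squared deviations about the known mean: SS = (-3.3−2)² + (4.7−2)² + (2.9−2)² + (1−2)² + (7.5−2)² = 67.44.
The Normal likelihood contributes (σ²)^(−n/2) exp(−SS/(2σ²)), so the posterior is Inverse-Gamma(α + n/2, β + SS/2) = Inverse-Gamma(5.5, 42.72).
The mode of Inverse-Gamma(a, b) is b/(a+1) = 42.72/6.5 ≈ 6.572.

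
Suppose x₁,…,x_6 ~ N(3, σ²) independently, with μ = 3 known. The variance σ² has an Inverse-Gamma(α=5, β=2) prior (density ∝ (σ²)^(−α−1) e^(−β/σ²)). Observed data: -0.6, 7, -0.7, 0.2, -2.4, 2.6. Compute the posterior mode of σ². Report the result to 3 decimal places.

Sum of squared deviations about the known mean: SS = (-0.6−3)² + (7−3)² + (-0.7−3)² + (0.2−3)² + (-2.4−3)² + (2.6−3)² = 79.81.
The Normal likelihood contributes (σ²)^(−n/2) exp(−SS/(2σ²)), so the posterior is Inverse-Gamma(α + n/2, β + SS/2) = Inverse-Gamma(8, 41.905).
The mode of Inverse-Gamma(a, b) is b/(a+1) = 41.905/9 ≈ 4.656.

σ̂²_MAP = 4.656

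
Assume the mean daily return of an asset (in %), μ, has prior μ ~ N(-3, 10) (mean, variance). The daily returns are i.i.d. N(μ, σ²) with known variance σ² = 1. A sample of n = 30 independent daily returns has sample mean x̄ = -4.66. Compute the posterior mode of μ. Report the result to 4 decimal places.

n = 30, x̄ = -4.66.
For a Normal prior and Normal likelihood with known variance, the posterior is Normal; its mode equals its mean, the precision-weighted average.
Prior precision 1/σ₀² = 1/10 = 0.1; data precision n/σ² = 30/1 = 30.
μ̂ = (0.1·(-3) + 30·(-4.66)) / (0.1 + 30) = (-140.1)/30.1 = -1401/301 ≈ -4.6545.

μ̂_MAP = -4.6545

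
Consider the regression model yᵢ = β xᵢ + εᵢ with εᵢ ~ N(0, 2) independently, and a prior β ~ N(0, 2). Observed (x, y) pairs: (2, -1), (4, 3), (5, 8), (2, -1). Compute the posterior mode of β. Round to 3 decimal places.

log p(β | y) = −Σ(yᵢ − βxᵢ)²/(2·2) − β²/(2·2) + const.
Setting the derivative to zero: Σxᵢ(yᵢ − βxᵢ)/2 − β/2 = 0, so β = Σxᵢyᵢ / (Σxᵢ² + σ²/τ²).
Σxᵢyᵢ = 2·(-1) + 4·3 + 5·8 + 2·(-1) = 48; Σxᵢ² = 49; σ²/τ² = 1.
β̂_MAP = 48 / (49 + 1) = 48/50 ≈ 0.960.

β̂_MAP = 0.960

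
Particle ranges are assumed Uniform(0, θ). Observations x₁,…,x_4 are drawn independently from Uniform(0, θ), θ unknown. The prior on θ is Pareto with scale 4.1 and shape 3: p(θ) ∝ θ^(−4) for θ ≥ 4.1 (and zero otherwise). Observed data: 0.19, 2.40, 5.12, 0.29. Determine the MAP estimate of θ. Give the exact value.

The Uniform(0, θ) likelihood is θ^(−n) for θ ≥ max(xᵢ), zero otherwise. Here max(xᵢ) = 5.12.
Posterior ∝ θ^(−4) · θ^(−4) = θ^(−8) on θ ≥ max(4.1, 5.12) = 5.12.
This density is strictly decreasing in θ, so the posterior mode lies at the lower boundary of the support.

θ̂_MAP = 5.12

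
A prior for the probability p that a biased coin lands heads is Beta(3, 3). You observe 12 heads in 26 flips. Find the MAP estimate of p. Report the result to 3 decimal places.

p̂_MAP = 0.467

Prior: Beta(3, 3).
Data: 12 successes in 26 trials. The binomial likelihood contributes p^12(1−p)^14, so the posterior is Beta(3+12, 3+14) = Beta(15, 17).
For Beta(a, b) with a, b > 1 the mode is (a−1)/(a+b−2) = 14/30 ≈ 0.467.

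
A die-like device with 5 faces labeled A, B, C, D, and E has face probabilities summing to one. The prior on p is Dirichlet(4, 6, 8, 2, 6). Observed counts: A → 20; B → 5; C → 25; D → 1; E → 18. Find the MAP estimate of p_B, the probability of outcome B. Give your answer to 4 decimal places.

The posterior is Dirichlet(αᵢ + nᵢ) = Dirichlet(24, 11, 33, 3, 24).
For a Dirichlet(a₁,…,a_K) with all aᵢ > 1, the mode has j-th component (aⱼ − 1)/(Σaᵢ − K).
Here Σaᵢ = 95 and K = 5, so p_B = (11 − 1)/(95 − 5) = 10/90 ≈ 0.1111.

MAP estimate of p_B = 0.1111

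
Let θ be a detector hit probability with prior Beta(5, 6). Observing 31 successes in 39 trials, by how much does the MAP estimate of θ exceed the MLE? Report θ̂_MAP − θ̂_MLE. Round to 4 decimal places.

MAP − MLE = -0.0657

Posterior is Beta(36, 14); MAP = (36−1)/(50−2) = 35/48 ≈ 0.72917.
MLE ignores the prior: θ̂_MLE = k/n = 31/39 ≈ 0.79487.
Difference = 35/48 − 31/39 = -41/624 ≈ -0.0657.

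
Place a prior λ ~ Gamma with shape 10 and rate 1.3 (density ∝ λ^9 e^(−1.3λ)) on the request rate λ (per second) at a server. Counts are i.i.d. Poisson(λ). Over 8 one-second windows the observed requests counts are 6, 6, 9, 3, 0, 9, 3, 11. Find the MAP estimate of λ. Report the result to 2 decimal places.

Σxᵢ = 6+6+9+3+0+9+3+11 = 47, with n = 8.
Posterior ∝ λ^9e^(−1.3λ) · λ^47e^(−8λ) = λ^56e^(−9.3λ), i.e. Gamma(shape=57, rate=9.3).
The mode of a Gamma(a, b) with a ≥ 1 (shape–rate) is (a−1)/b = 56/9.3 ≈ 6.02.

λ̂_MAP = 6.02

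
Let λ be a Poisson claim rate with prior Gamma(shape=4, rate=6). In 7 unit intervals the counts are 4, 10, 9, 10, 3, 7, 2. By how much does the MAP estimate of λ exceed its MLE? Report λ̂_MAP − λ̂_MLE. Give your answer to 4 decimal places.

MAP − MLE = -2.7363

Σxᵢ = 45. Posterior is Gamma(49, 13); MAP = (49−1)/13 = 48/13 ≈ 3.69231.
MLE = x̄ = 45/7 ≈ 6.42857.
Difference = 48/13 − 45/7 = -249/91 ≈ -2.7363.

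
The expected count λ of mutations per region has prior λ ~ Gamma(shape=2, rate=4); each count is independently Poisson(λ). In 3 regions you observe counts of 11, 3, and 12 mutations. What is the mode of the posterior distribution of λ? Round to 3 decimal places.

λ̂_MAP = 3.857

Σxᵢ = 11+3+12 = 26, with n = 3.
Posterior ∝ λe^(−4λ) · λ^26e^(−3λ) = λ^27e^(−7λ), i.e. Gamma(shape=28, rate=7).
The mode of a Gamma(a, b) with a ≥ 1 (shape–rate) is (a−1)/b = 27/7 ≈ 3.857.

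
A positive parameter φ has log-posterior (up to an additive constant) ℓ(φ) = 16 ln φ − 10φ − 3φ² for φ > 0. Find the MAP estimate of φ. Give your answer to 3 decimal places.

φ̂_MAP = 1.000

ℓ'(φ) = 16/φ − 10 − 6φ. Setting this to zero and multiplying by φ: 6φ² + 10φ − 16 = 0.
φ = (−10 + √(10² + 4·6·16)) / (2·6) = (−10 + √484) / 12 = (−10 + 22)/12 = 1.
ℓ''(φ) = −16/φ² − 6 < 0, confirming a maximum.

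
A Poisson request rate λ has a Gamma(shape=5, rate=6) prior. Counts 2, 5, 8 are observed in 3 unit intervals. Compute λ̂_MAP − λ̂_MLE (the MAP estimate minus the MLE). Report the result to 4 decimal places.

MAP − MLE = -2.8889

Σxᵢ = 15. Posterior is Gamma(20, 9); MAP = (20−1)/9 = 19/9 ≈ 2.11111.
MLE = x̄ = 15/3 ≈ 5.00000.
Difference = 19/9 − 15/3 = -26/9 ≈ -2.8889.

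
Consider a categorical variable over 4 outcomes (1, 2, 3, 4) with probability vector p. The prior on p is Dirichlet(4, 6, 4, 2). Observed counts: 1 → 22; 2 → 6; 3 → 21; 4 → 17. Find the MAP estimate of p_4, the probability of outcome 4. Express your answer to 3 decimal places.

MAP estimate: 0.231

The posterior is Dirichlet(αᵢ + nᵢ) = Dirichlet(26, 12, 25, 19).
For a Dirichlet(a₁,…,a_K) with all aᵢ > 1, the mode has j-th component (aⱼ − 1)/(Σaᵢ − K).
Here Σaᵢ = 82 and K = 4, so p_4 = (19 − 1)/(82 − 4) = 18/78 ≈ 0.231.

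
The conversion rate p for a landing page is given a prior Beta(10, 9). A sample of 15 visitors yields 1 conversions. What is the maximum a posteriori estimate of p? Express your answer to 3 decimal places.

Prior: Beta(10, 9).
Data: 1 success in 15 trials. The binomial likelihood contributes p(1−p)^14, so the posterior is Beta(10+1, 9+14) = Beta(11, 23).
For Beta(a, b) with a, b > 1 the mode is (a−1)/(a+b−2) = 10/32 ≈ 0.313.

p̂_MAP = 0.313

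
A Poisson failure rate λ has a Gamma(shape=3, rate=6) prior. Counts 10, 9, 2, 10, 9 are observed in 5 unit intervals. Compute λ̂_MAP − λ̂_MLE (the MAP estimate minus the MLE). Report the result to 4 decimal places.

Σxᵢ = 40. Posterior is Gamma(43, 11); MAP = (43−1)/11 = 42/11 ≈ 3.81818.
MLE = x̄ = 40/5 ≈ 8.00000.
Difference = 42/11 − 40/5 = -46/11 ≈ -4.1818.

MAP − MLE = -4.1818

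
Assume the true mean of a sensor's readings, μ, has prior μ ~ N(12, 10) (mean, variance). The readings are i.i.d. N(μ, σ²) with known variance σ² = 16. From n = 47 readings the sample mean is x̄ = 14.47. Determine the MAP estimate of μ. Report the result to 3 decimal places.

μ̂_MAP = 14.389

n = 47, x̄ = 14.47.
For a Normal prior and Normal likelihood with known variance, the posterior is Normal; its mode equals its mean, the precision-weighted average.
Prior precision 1/σ₀² = 1/10 = 0.1; data precision n/σ² = 47/16 = 2.9375.
μ̂ = (0.1·12 + 2.9375·14.47) / (0.1 + 2.9375) = 43.705625/3.0375 = 69929/4860 ≈ 14.389.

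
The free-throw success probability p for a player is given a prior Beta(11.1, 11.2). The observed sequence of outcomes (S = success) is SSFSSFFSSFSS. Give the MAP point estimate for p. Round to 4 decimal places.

p̂_MAP = 0.5604

Prior: Beta(11.1, 11.2).
Data: 8 successes in 12 trials (from the sequence). The binomial likelihood contributes p^8(1−p)^4, so the posterior is Beta(11.1+8, 11.2+4) = Beta(19.1, 15.2).
For Beta(a, b) with a, b > 1 the mode is (a−1)/(a+b−2) = 18.1/32.3 ≈ 0.5604.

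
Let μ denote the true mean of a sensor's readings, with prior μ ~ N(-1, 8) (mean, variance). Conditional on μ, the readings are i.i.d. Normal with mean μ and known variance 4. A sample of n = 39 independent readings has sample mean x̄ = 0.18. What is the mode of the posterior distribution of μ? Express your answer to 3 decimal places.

μ̂_MAP = 0.165

n = 39, x̄ = 0.18.
For a Normal prior and Normal likelihood with known variance, the posterior is Normal; its mode equals its mean, the precision-weighted average.
Prior precision 1/σ₀² = 1/8 = 0.125; data precision n/σ² = 39/4 = 9.75.
μ̂ = (0.125·(-1) + 9.75·0.18) / (0.125 + 9.75) = 1.63/9.875 = 326/1975 ≈ 0.165.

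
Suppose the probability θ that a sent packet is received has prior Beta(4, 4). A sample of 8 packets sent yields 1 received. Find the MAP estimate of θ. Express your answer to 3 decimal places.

Prior: Beta(4, 4).
Data: 1 success in 8 trials. The binomial likelihood contributes θ(1−θ)^7, so the posterior is Beta(4+1, 4+7) = Beta(5, 11).
For Beta(a, b) with a, b > 1 the mode is (a−1)/(a+b−2) = 4/14 ≈ 0.286.

θ̂_MAP = 0.286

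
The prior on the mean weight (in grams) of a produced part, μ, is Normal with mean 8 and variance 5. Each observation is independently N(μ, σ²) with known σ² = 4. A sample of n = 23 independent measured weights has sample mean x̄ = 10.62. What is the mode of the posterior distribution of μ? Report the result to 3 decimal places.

μ̂_MAP = 10.532

n = 23, x̄ = 10.62.
For a Normal prior and Normal likelihood with known variance, the posterior is Normal; its mode equals its mean, the precision-weighted average.
Prior precision 1/σ₀² = 1/5 = 0.2; data precision n/σ² = 23/4 = 5.75.
μ̂ = (0.2·8 + 5.75·10.62) / (0.2 + 5.75) = 62.665/5.95 = 12533/1190 ≈ 10.532.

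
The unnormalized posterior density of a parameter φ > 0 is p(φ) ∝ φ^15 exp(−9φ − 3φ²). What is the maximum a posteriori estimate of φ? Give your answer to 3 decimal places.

ℓ'(φ) = 15/φ − 9 − 6φ. Setting this to zero and multiplying by φ: 6φ² + 9φ − 15 = 0.
φ = (−9 + √(9² + 4·6·15)) / (2·6) = (−9 + √441) / 12 = (−9 + 21)/12 = 1.
ℓ''(φ) = −15/φ² − 6 < 0, confirming a maximum.

φ̂_MAP = 1.000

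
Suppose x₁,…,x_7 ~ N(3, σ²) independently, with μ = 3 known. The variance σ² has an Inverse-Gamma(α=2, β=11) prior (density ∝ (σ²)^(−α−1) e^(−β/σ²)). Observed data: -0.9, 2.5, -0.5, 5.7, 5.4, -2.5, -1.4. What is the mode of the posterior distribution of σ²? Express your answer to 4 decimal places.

σ̂²_MAP = 8.6438

Sum of squared deviations about the known mean: SS = (-0.9−3)² + (2.5−3)² + (-0.5−3)² + (5.7−3)² + (5.4−3)² + (-2.5−3)² + (-1.4−3)² = 90.37.
The Normal likelihood contributes (σ²)^(−n/2) exp(−SS/(2σ²)), so the posterior is Inverse-Gamma(α + n/2, β + SS/2) = Inverse-Gamma(5.5, 56.185).
The mode of Inverse-Gamma(a, b) is b/(a+1) = 56.185/6.5 ≈ 8.6438.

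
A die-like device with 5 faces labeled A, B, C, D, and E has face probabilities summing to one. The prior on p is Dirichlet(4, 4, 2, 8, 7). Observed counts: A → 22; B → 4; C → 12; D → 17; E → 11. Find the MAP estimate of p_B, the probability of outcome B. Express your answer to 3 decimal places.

The posterior is Dirichlet(αᵢ + nᵢ) = Dirichlet(26, 8, 14, 25, 18).
For a Dirichlet(a₁,…,a_K) with all aᵢ > 1, the mode has j-th component (aⱼ − 1)/(Σaᵢ − K).
Here Σaᵢ = 91 and K = 5, so p_B = (8 − 1)/(91 − 5) = 7/86 ≈ 0.081.

MAP estimate of p_B = 0.081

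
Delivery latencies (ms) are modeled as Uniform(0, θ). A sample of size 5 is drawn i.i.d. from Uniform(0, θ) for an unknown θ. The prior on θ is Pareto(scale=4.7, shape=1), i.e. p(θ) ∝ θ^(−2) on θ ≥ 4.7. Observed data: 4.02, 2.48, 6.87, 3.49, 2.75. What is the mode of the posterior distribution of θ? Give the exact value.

The Uniform(0, θ) likelihood is θ^(−n) for θ ≥ max(xᵢ), zero otherwise. Here max(xᵢ) = 6.87.
Posterior ∝ θ^(−2) · θ^(−5) = θ^(−7) on θ ≥ max(4.7, 6.87) = 6.87.
This density is strictly decreasing in θ, so the posterior mode lies at the lower boundary of the support.

θ̂_MAP = 6.87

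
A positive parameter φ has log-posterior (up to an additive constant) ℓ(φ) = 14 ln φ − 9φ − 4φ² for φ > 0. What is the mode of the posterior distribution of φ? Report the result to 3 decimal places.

φ̂_MAP = 0.875

ℓ'(φ) = 14/φ − 9 − 8φ. Setting this to zero and multiplying by φ: 8φ² + 9φ − 14 = 0.
φ = (−9 + √(9² + 4·8·14)) / (2·8) = (−9 + √529) / 16 = (−9 + 23)/16 = 7/8.
ℓ''(φ) = −14/φ² − 8 < 0, confirming a maximum.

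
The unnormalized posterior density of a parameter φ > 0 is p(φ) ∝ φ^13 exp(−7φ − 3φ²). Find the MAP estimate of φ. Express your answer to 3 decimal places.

φ̂_MAP = 1.000

ℓ'(φ) = 13/φ − 7 − 6φ. Setting this to zero and multiplying by φ: 6φ² + 7φ − 13 = 0.
φ = (−7 + √(7² + 4·6·13)) / (2·6) = (−7 + √361) / 12 = (−7 + 19)/12 = 1.
ℓ''(φ) = −13/φ² − 6 < 0, confirming a maximum.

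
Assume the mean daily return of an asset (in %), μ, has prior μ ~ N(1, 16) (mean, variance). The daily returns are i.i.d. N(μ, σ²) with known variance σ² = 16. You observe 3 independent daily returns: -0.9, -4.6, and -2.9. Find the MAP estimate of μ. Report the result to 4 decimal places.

n = 3; x̄ = ((-0.9) + (-4.6) + (-2.9))/3 = -8.4/3 = -2.8.
For a Normal prior and Normal likelihood with known variance, the posterior is Normal; its mode equals its mean, the precision-weighted average.
Prior precision 1/σ₀² = 1/16 = 0.0625; data precision n/σ² = 3/16 = 0.1875.
μ̂ = (0.0625·1 + 0.1875·(-2.8)) / (0.0625 + 0.1875) = (-0.4625)/0.25 = -1.8500.

μ̂_MAP = -1.8500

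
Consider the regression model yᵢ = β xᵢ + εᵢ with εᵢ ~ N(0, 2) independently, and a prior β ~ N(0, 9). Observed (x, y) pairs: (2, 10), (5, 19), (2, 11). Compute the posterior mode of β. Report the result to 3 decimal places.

β̂_MAP = 4.124

log p(β | y) = −Σ(yᵢ − βxᵢ)²/(2·2) − β²/(2·9) + const.
Setting the derivative to zero: Σxᵢ(yᵢ − βxᵢ)/2 − β/9 = 0, so β = Σxᵢyᵢ / (Σxᵢ² + σ²/τ²).
Σxᵢyᵢ = 2·10 + 5·19 + 2·11 = 137; Σxᵢ² = 33; σ²/τ² = 2/9.
β̂_MAP = 137 / (33 + 2/9) = 137/(299/9) = 1233/299 ≈ 4.124.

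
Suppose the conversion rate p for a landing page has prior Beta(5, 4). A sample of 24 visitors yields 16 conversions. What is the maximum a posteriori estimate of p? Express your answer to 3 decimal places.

Prior: Beta(5, 4).
Data: 16 successes in 24 trials. The binomial likelihood contributes p^16(1−p)^8, so the posterior is Beta(5+16, 4+8) = Beta(21, 12).
For Beta(a, b) with a, b > 1 the mode is (a−1)/(a+b−2) = 20/31 ≈ 0.645.

p̂_MAP = 0.645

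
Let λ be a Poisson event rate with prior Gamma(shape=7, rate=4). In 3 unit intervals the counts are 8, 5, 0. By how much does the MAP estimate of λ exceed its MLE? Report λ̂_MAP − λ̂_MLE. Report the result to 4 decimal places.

MAP − MLE = -1.6190

Σxᵢ = 13. Posterior is Gamma(20, 7); MAP = (20−1)/7 = 19/7 ≈ 2.71429.
MLE = x̄ = 13/3 ≈ 4.33333.
Difference = 19/7 − 13/3 = -34/21 ≈ -1.6190.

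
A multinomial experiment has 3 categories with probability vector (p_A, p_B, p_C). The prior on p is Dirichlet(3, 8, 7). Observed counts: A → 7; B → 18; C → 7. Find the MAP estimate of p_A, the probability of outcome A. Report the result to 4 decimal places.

The posterior is Dirichlet(αᵢ + nᵢ) = Dirichlet(10, 26, 14).
For a Dirichlet(a₁,…,a_K) with all aᵢ > 1, the mode has j-th component (aⱼ − 1)/(Σaᵢ − K).
Here Σaᵢ = 50 and K = 3, so p_A = (10 − 1)/(50 − 3) = 9/47 ≈ 0.1915.

MAP estimate of p_A = 0.1915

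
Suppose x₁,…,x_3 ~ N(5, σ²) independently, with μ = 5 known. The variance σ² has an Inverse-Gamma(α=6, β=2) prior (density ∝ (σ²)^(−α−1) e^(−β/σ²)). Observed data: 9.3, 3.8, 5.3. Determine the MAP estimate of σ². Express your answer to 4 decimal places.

Sum of squared deviations about the known mean: SS = (9.3−5)² + (3.8−5)² + (5.3−5)² = 20.02.
The Normal likelihood contributes (σ²)^(−n/2) exp(−SS/(2σ²)), so the posterior is Inverse-Gamma(α + n/2, β + SS/2) = Inverse-Gamma(7.5, 12.01).
The mode of Inverse-Gamma(a, b) is b/(a+1) = 12.01/8.5 ≈ 1.4129.

σ̂²_MAP = 1.4129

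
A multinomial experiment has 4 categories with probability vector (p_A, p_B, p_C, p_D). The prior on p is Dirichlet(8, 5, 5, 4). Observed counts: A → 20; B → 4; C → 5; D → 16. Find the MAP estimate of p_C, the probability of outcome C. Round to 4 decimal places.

MAP estimate of p_C = 0.1429

The posterior is Dirichlet(αᵢ + nᵢ) = Dirichlet(28, 9, 10, 20).
For a Dirichlet(a₁,…,a_K) with all aᵢ > 1, the mode has j-th component (aⱼ − 1)/(Σaᵢ − K).
Here Σaᵢ = 67 and K = 4, so p_C = (10 − 1)/(67 − 4) = 9/63 ≈ 0.1429.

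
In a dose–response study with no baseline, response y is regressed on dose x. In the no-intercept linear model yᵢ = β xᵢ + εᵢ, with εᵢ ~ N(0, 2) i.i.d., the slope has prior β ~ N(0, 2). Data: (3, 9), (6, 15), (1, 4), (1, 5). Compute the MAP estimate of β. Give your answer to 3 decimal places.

log p(β | y) = −Σ(yᵢ − βxᵢ)²/(2·2) − β²/(2·2) + const.
Setting the derivative to zero: Σxᵢ(yᵢ − βxᵢ)/2 − β/2 = 0, so β = Σxᵢyᵢ / (Σxᵢ² + σ²/τ²).
Σxᵢyᵢ = 3·9 + 6·15 + 1·4 + 1·5 = 126; Σxᵢ² = 47; σ²/τ² = 1.
β̂_MAP = 126 / (47 + 1) = 126/48 ≈ 2.625.

β̂_MAP = 2.625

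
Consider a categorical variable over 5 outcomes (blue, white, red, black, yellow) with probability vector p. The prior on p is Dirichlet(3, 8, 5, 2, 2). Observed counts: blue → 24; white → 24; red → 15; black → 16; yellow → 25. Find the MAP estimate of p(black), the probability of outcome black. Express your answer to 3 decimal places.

MAP estimate of p(black) = 0.143

The posterior is Dirichlet(αᵢ + nᵢ) = Dirichlet(27, 32, 20, 18, 27).
For a Dirichlet(a₁,…,a_K) with all aᵢ > 1, the mode has j-th component (aⱼ − 1)/(Σaᵢ − K).
Here Σaᵢ = 124 and K = 5, so p(black) = (18 − 1)/(124 − 5) = 17/119 ≈ 0.143.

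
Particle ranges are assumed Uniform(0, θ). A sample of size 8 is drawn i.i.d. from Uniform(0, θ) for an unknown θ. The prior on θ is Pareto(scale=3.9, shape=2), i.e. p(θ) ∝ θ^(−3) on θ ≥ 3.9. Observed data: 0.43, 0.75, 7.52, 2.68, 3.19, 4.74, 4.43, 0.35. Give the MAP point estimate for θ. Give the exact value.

θ̂_MAP = 7.52

The Uniform(0, θ) likelihood is θ^(−n) for θ ≥ max(xᵢ), zero otherwise. Here max(xᵢ) = 7.52.
Posterior ∝ θ^(−3) · θ^(−8) = θ^(−11) on θ ≥ max(3.9, 7.52) = 7.52.
This density is strictly decreasing in θ, so the posterior mode lies at the lower boundary of the support.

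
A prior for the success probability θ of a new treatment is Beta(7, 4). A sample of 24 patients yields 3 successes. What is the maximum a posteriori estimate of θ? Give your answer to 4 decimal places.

Prior: Beta(7, 4).
Data: 3 successes in 24 trials. The binomial likelihood contributes θ^3(1−θ)^21, so the posterior is Beta(7+3, 4+21) = Beta(10, 25).
For Beta(a, b) with a, b > 1 the mode is (a−1)/(a+b−2) = 9/33 ≈ 0.2727.

θ̂_MAP = 0.2727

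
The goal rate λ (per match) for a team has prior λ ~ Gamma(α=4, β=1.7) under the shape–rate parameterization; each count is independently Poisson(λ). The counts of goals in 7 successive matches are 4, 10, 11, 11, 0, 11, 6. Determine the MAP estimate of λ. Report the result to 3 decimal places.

λ̂_MAP = 6.437

Σxᵢ = 4+10+11+11+0+11+6 = 53, with n = 7.
Posterior ∝ λ^3e^(−1.7λ) · λ^53e^(−7λ) = λ^56e^(−8.7λ), i.e. Gamma(shape=57, rate=8.7).
The mode of a Gamma(a, b) with a ≥ 1 (shape–rate) is (a−1)/b = 56/8.7 ≈ 6.437.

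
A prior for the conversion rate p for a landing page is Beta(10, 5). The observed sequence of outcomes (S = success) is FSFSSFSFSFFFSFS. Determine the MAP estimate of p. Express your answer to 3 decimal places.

p̂_MAP = 0.571

Prior: Beta(10, 5).
Data: 7 successes in 15 trials (from the sequence). The binomial likelihood contributes p^7(1−p)^8, so the posterior is Beta(10+7, 5+8) = Beta(17, 13).
For Beta(a, b) with a, b > 1 the mode is (a−1)/(a+b−2) = 16/28 ≈ 0.571.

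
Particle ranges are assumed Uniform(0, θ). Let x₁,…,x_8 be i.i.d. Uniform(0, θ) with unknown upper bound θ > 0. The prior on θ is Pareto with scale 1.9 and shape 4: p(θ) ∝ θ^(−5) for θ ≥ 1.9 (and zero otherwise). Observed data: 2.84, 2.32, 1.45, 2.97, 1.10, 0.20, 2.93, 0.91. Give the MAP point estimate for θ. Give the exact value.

The Uniform(0, θ) likelihood is θ^(−n) for θ ≥ max(xᵢ), zero otherwise. Here max(xᵢ) = 2.97.
Posterior ∝ θ^(−5) · θ^(−8) = θ^(−13) on θ ≥ max(1.9, 2.97) = 2.97.
This density is strictly decreasing in θ, so the posterior mode lies at the lower boundary of the support.

θ̂_MAP = 2.97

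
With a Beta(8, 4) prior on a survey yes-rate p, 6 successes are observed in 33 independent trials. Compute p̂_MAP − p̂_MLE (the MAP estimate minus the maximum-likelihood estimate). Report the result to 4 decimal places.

MAP − MLE = 0.1205

Posterior is Beta(14, 31); MAP = (14−1)/(45−2) = 13/43 ≈ 0.30233.
MLE ignores the prior: p̂_MLE = k/n = 6/33 ≈ 0.18182.
Difference = 13/43 − 6/33 = 57/473 ≈ 0.1205.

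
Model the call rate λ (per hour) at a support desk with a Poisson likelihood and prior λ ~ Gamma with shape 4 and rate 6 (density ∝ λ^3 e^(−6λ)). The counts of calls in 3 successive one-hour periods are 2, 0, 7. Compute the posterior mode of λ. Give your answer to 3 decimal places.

Σxᵢ = 2+0+7 = 9, with n = 3.
Posterior ∝ λ^3e^(−6λ) · λ^9e^(−3λ) = λ^12e^(−9λ), i.e. Gamma(shape=13, rate=9).
The mode of a Gamma(a, b) with a ≥ 1 (shape–rate) is (a−1)/b = 12/9 ≈ 1.333.

λ̂_MAP = 1.333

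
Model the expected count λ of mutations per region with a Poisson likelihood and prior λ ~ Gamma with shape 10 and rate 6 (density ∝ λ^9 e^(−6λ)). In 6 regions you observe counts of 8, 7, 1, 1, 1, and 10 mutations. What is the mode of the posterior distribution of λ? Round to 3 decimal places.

λ̂_MAP = 3.083

Σxᵢ = 8+7+1+1+1+10 = 28, with n = 6.
Posterior ∝ λ^9e^(−6λ) · λ^28e^(−6λ) = λ^37e^(−12λ), i.e. Gamma(shape=38, rate=12).
The mode of a Gamma(a, b) with a ≥ 1 (shape–rate) is (a−1)/b = 37/12 ≈ 3.083.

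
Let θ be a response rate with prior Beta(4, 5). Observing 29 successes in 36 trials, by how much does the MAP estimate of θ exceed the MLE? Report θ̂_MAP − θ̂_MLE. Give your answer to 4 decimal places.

MAP − MLE = -0.0614

Posterior is Beta(33, 12); MAP = (33−1)/(45−2) = 32/43 ≈ 0.74419.
MLE ignores the prior: θ̂_MLE = k/n = 29/36 ≈ 0.80556.
Difference = 32/43 − 29/36 = -95/1548 ≈ -0.0614.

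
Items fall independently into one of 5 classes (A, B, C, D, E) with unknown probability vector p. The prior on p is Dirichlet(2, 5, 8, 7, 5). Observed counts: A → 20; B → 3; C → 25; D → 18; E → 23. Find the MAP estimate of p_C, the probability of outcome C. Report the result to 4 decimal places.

The posterior is Dirichlet(αᵢ + nᵢ) = Dirichlet(22, 8, 33, 25, 28).
For a Dirichlet(a₁,…,a_K) with all aᵢ > 1, the mode has j-th component (aⱼ − 1)/(Σaᵢ − K).
Here Σaᵢ = 116 and K = 5, so p_C = (33 − 1)/(116 − 5) = 32/111 ≈ 0.2883.

MAP estimate of p_C = 0.2883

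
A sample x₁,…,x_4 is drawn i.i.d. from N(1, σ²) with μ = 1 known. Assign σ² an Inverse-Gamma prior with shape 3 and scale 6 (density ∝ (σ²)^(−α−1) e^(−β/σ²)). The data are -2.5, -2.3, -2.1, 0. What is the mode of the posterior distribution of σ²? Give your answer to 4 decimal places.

σ̂²_MAP = 3.8125

Sum of squared deviations about the known mean: SS = (-2.5−1)² + (-2.3−1)² + (-2.1−1)² + (0−1)² = 33.75.
The Normal likelihood contributes (σ²)^(−n/2) exp(−SS/(2σ²)), so the posterior is Inverse-Gamma(α + n/2, β + SS/2) = Inverse-Gamma(5, 22.875).
The mode of Inverse-Gamma(a, b) is b/(a+1) = 22.875/6 ≈ 3.8125.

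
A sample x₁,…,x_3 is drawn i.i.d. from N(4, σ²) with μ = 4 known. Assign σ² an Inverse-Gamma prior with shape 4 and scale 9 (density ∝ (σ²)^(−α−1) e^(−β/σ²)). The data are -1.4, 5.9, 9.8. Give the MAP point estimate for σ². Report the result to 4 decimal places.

σ̂²_MAP = 6.4931

Sum of squared deviations about the known mean: SS = (-1.4−4)² + (5.9−4)² + (9.8−4)² = 66.41.
The Normal likelihood contributes (σ²)^(−n/2) exp(−SS/(2σ²)), so the posterior is Inverse-Gamma(α + n/2, β + SS/2) = Inverse-Gamma(5.5, 42.205).
The mode of Inverse-Gamma(a, b) is b/(a+1) = 42.205/6.5 ≈ 6.4931.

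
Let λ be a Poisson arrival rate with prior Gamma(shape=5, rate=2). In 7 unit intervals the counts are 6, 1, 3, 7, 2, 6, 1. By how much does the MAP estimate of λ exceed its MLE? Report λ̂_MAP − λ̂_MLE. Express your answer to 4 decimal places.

MAP − MLE = -0.3810

Σxᵢ = 26. Posterior is Gamma(31, 9); MAP = (31−1)/9 = 30/9 ≈ 3.33333.
MLE = x̄ = 26/7 ≈ 3.71429.
Difference = 30/9 − 26/7 = -8/21 ≈ -0.3810.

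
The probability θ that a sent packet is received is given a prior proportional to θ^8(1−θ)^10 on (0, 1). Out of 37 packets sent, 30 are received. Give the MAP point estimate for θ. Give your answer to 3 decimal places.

θ̂_MAP = 0.691

The prior density ∝ θ^8(1−θ)^10 is the kernel of Beta(9, 11).
Data: 30 successes in 37 trials. The binomial likelihood contributes θ^30(1−θ)^7, so the posterior is Beta(9+30, 11+7) = Beta(39, 18).
For Beta(a, b) with a, b > 1 the mode is (a−1)/(a+b−2) = 38/55 ≈ 0.691.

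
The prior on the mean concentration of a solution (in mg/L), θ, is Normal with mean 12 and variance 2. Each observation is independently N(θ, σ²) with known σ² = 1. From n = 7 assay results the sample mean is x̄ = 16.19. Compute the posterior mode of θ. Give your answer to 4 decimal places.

θ̂_MAP = 15.9107

n = 7, x̄ = 16.19.
For a Normal prior and Normal likelihood with known variance, the posterior is Normal; its mode equals its mean, the precision-weighted average.
Prior precision 1/σ₀² = 1/2 = 0.5; data precision n/σ² = 7/1 = 7.
θ̂ = (0.5·12 + 7·16.19) / (0.5 + 7) = 119.33/7.5 = 11933/750 ≈ 15.9107.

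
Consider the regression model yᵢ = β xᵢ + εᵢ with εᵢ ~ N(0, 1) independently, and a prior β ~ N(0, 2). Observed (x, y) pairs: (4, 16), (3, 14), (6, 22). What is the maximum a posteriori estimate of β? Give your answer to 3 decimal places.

β̂_MAP = 3.870

log p(β | y) = −Σ(yᵢ − βxᵢ)²/(2·1) − β²/(2·2) + const.
Setting the derivative to zero: Σxᵢ(yᵢ − βxᵢ)/1 − β/2 = 0, so β = Σxᵢyᵢ / (Σxᵢ² + σ²/τ²).
Σxᵢyᵢ = 4·16 + 3·14 + 6·22 = 238; Σxᵢ² = 61; σ²/τ² = 0.5.
β̂_MAP = 238 / (61 + 0.5) = 238/61.5 ≈ 3.870.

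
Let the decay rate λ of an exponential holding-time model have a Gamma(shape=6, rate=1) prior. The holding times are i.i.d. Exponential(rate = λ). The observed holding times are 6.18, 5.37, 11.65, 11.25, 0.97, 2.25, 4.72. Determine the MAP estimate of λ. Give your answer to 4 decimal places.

λ̂_MAP = 0.2766

The Exponential(rate=λ) likelihood is ∝ λ^n e^(−λΣtᵢ). Here n = 7 and Σtᵢ = 6.18 + 5.37 + 11.65 + 11.25 + 0.97 + 2.25 + 4.72 = 42.39.
Posterior ∝ λ^5e^(−1λ) · λ^7e^(−42.39λ) = λ^12e^(−43.39λ), i.e. Gamma(13, 43.39).
Mode = (a−1)/b = 12/43.39 ≈ 0.2766.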